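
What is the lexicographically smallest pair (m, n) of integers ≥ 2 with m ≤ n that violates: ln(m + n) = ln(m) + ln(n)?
At (2, 2): both sides equal ln(4) ≈ 1.386, so it holds there.

Substituting (2, 3) into the claim:
LHS = ln(2 + 3) = ln(5) ≈ 1.609
RHS = ln(2) + ln(3) ≈ 1.792

Since LHS ≠ RHS, this pair disproves the claim, and no lexicographically smaller pair (m ≤ n, integers ≥ 2) does.

For instance (3, 6) is also a counterexample (LHS = ln(9) ≈ 2.197, RHS = ln(3) + ln(6) ≈ 2.89), but it's lexicographically larger.

Answer: (m, n) = (2, 3)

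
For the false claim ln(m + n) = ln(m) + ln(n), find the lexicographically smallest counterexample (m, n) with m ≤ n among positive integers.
(m, n) = (1, 1)

Substituting (1, 1) into the claim:
LHS = ln(1 + 1) = ln(2) ≈ 0.6931
RHS = ln(1) + ln(1) = 0

Since LHS ≠ RHS, this pair disproves the claim, and no lexicographically smaller pair (m ≤ n, positive integers) does.

For instance (1, 6) is also a counterexample (LHS = ln(7) ≈ 1.946, RHS = ln(6) ≈ 1.792), but it's lexicographically larger.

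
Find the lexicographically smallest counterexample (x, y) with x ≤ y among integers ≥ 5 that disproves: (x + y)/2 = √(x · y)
(x, y) = (5, 6)

At (5, 5): both sides equal 5, so it holds there.

Substituting (5, 6) into the claim:
LHS = (5 + 6)/2 = 11/2
RHS = √(5 · 6) = √(30) ≈ 5.477

Since LHS ≠ RHS, this pair disproves the claim, and no lexicographically smaller pair (x ≤ y, integers ≥ 5) does.

For instance (8, 12) is also a counterexample (LHS = 10, RHS = 4·√(6) ≈ 9.798), but it's lexicographically larger.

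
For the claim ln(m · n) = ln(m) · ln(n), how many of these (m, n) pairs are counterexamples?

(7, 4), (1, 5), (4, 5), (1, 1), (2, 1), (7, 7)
5

Testing each pair:
(7, 4): LHS = ln(28) ≈ 3.332, RHS = ln(4)·ln(7) ≈ 2.698 → counterexample
(1, 5): LHS = ln(5) ≈ 1.609, RHS = 0 → counterexample
(4, 5): LHS = ln(20) ≈ 2.996, RHS = ln(4)·ln(5) ≈ 2.231 → counterexample
(1, 1): LHS = 0, RHS = 0 → satisfies claim
(2, 1): LHS = ln(2) ≈ 0.6931, RHS = 0 → counterexample
(7, 7): LHS = ln(49) ≈ 3.892, RHS = ln(7)² ≈ 3.787 → counterexample

That makes 5 counterexamples.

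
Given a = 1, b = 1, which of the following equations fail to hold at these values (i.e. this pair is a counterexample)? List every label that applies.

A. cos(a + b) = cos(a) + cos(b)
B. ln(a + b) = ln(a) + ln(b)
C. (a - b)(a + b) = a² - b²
Evaluating each claim at the given values:
A. LHS = cos(2) ≈ -0.4161, RHS = 2·cos(1) ≈ 1.081 → fails here (LHS ≠ RHS)
B. LHS = ln(2) ≈ 0.6931, RHS = 0 → fails here (LHS ≠ RHS)
C. LHS = 0, RHS = 0 → holds here (LHS = RHS)

Answer: A, B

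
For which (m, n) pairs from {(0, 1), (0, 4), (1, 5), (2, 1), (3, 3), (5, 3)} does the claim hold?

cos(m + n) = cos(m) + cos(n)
Testing each pair:
(0, 1): LHS = cos(1) ≈ 0.5403, RHS = cos(1) + 1 ≈ 1.54 → fails
(0, 4): LHS = cos(4) ≈ -0.6536, RHS = cos(4) + 1 ≈ 0.3464 → fails
(1, 5): LHS = cos(6) ≈ 0.9602, RHS = cos(5) + cos(1) ≈ 0.824 → fails
(2, 1): LHS = cos(3) ≈ -0.99, RHS = cos(2) + cos(1) ≈ 0.1242 → fails
(3, 3): LHS = cos(6) ≈ 0.9602, RHS = 2·cos(3) ≈ -1.98 → fails
(5, 3): LHS = cos(8) ≈ -0.1455, RHS = cos(3) + cos(5) ≈ -0.7063 → fails

No pair satisfies the claim.

Answer: None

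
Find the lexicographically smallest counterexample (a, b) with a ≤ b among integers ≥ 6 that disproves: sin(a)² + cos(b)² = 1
(a, b) = (6, 7)

At (6, 6): both sides equal 1, so it holds there.

Substituting (6, 7) into the claim:
LHS = sin(6)² + cos(7)² ≈ 0.6464
RHS = 1

Since LHS ≠ RHS, this pair disproves the claim, and no lexicographically smaller pair (a ≤ b, integers ≥ 6) does.

For instance (6, 13) is also a counterexample (LHS = sin(6)² + cos(13)² ≈ 0.9015, RHS = 1), but it's lexicographically larger.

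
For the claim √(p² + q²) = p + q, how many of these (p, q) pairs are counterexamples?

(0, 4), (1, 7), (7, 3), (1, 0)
Testing each pair:
(0, 4): LHS = 4, RHS = 4 → satisfies claim
(1, 7): LHS = 5·√(2) ≈ 7.071, RHS = 8 → counterexample
(7, 3): LHS = √(58) ≈ 7.616, RHS = 10 → counterexample
(1, 0): LHS = 1, RHS = 1 → satisfies claim

That makes 2 counterexamples.

Answer: 2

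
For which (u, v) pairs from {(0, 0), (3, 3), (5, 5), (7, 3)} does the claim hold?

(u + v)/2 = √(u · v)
Testing each pair:
(0, 0): LHS = 0, RHS = 0 → holds
(3, 3): LHS = 3, RHS = 3 → holds
(5, 5): LHS = 5, RHS = 5 → holds
(7, 3): LHS = 5, RHS = √(21) ≈ 4.583 → fails

3 of 4 pairs satisfy the claim.

Answer: (0, 0), (3, 3), (5, 5)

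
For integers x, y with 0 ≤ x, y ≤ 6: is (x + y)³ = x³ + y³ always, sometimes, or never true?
It holds at (x, y) = (4, 0) (both sides equal 64), but fails at (x, y) = (5, 6) (LHS = 1331, RHS = 341).

Answer: Sometimes true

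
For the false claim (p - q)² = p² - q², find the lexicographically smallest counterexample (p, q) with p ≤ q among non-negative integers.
(p, q) = (0, 1)

Substituting (0, 1) into the claim:
LHS = (0 - 1)² = 1
RHS = 0² - 1² = -1

Since LHS ≠ RHS, this pair disproves the claim, and no lexicographically smaller pair (p ≤ q, non-negative integers) does.

For instance (5, 6) is also a counterexample (LHS = 1, RHS = -11), but it's lexicographically larger.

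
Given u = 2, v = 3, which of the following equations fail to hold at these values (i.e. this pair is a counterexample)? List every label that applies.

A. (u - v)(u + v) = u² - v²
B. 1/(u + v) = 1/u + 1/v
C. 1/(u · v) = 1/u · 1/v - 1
B, C

Evaluating each claim at the given values:
A. LHS = -5, RHS = -5 → holds here (LHS = RHS)
B. LHS = 1/5, RHS = 5/6 → fails here (LHS ≠ RHS)
C. LHS = 1/6, RHS = -5/6 → fails here (LHS ≠ RHS)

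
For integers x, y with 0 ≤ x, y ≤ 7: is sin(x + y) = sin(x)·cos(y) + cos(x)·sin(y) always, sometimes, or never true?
Always true

The identity holds for every pair in the range. For instance at (x, y) = (5, 2): both sides equal sin(7) ≈ 0.657.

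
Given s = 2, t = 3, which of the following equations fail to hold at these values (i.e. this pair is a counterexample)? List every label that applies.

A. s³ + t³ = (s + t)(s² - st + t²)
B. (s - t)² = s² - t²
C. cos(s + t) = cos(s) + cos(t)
B, C

Evaluating each claim at the given values:
A. LHS = 35, RHS = 35 → holds here (LHS = RHS)
B. LHS = 1, RHS = -5 → fails here (LHS ≠ RHS)
C. LHS = cos(5) ≈ 0.2837, RHS = cos(3) + cos(2) ≈ -1.406 → fails here (LHS ≠ RHS)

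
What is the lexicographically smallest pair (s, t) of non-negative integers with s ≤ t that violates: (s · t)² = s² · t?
At (0, 2): both sides equal 0, so it holds there.
At (0, 5): both sides equal 0, so it holds there.

Substituting (1, 2) into the claim:
LHS = (1 · 2)² = 4
RHS = 1² · 2 = 2

Since LHS ≠ RHS, this pair disproves the claim, and no lexicographically smaller pair (s ≤ t, non-negative integers) does.

For instance (2, 3) is also a counterexample (LHS = 36, RHS = 12), but it's lexicographically larger.

Answer: (s, t) = (1, 2)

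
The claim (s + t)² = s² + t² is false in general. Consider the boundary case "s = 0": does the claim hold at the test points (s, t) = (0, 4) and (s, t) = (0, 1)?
At (0, 4): LHS = 16, RHS = 16 → equal
At (0, 1): LHS = 1, RHS = 1 → equal

So the claim does hold at both of these boundary points, even though it is not an identity.

Answer: Yes, holds at both test points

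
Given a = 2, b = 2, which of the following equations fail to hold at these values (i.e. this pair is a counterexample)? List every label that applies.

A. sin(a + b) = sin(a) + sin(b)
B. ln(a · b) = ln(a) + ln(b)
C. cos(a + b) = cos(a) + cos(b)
Evaluating each claim at the given values:
A. LHS = sin(4) ≈ -0.7568, RHS = 2·sin(2) ≈ 1.819 → fails here (LHS ≠ RHS)
B. LHS = ln(4) ≈ 1.386, RHS = 2·ln(2) ≈ 1.386 → holds here (LHS = RHS)
C. LHS = cos(4) ≈ -0.6536, RHS = 2·cos(2) ≈ -0.8323 → fails here (LHS ≠ RHS)

Answer: A, C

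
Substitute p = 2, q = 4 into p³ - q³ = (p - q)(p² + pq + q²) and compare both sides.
LHS = 2³ - 4³ = -56
RHS = (2 - 4)(2² + 2·4 + 4²) = -56

LHS = RHS: the two sides agree.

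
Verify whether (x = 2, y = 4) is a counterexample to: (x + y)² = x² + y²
Substituting x = 2, y = 4:
LHS = (2 + 4)² = 36
RHS = 2² + 4² = 20

Since LHS ≠ RHS, this pair disproves the claim.

Answer: Yes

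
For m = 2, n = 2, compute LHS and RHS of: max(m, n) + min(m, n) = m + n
LHS = max(2, 2) + min(2, 2) = 4
RHS = 2 + 2 = 4

LHS = RHS: the two sides agree.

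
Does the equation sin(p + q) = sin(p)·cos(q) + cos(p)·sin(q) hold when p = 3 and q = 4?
Substituting p = 3, q = 4:

LHS = sin(3 + 4) = sin(7) ≈ 0.657
RHS = sin(3)·cos(4) + cos(3)·sin(4) = sin(3)·cos(4) + sin(4)·cos(3) ≈ 0.657

LHS = RHS, so the equation holds at this point.

Answer: Holds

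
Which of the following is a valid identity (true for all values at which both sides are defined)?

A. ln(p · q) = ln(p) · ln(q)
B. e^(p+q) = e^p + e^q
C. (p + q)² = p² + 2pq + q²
A: fails at (2, 2) — LHS = ln(4) ≈ 1.386, RHS = ln(2)² ≈ 0.4805.
B: fails at (2, 5) — LHS = e^7 ≈ 1097, RHS = e^2 + e^5 ≈ 155.8.
C: holds — e.g. at (1, 5), both sides equal 36.

Answer: C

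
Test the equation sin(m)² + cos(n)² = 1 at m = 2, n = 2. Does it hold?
Substituting m = 2, n = 2:

LHS = sin(2)² + cos(2)² = 1
RHS = 1

LHS = RHS, so the equation holds at this point.

Answer: Holds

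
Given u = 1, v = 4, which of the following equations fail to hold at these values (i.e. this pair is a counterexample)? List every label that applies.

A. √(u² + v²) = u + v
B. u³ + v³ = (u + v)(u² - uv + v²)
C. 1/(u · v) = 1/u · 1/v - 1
Evaluating each claim at the given values:
A. LHS = √(17) ≈ 4.123, RHS = 5 → fails here (LHS ≠ RHS)
B. LHS = 65, RHS = 65 → holds here (LHS = RHS)
C. LHS = 1/4, RHS = -3/4 → fails here (LHS ≠ RHS)

Answer: A, C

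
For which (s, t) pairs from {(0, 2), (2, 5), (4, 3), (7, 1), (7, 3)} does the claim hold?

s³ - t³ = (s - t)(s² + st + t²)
Testing each pair:
(0, 2): LHS = -8, RHS = -8 → holds
(2, 5): LHS = -117, RHS = -117 → holds
(4, 3): LHS = 37, RHS = 37 → holds
(7, 1): LHS = 342, RHS = 342 → holds
(7, 3): LHS = 316, RHS = 316 → holds

Every pair satisfies the claim.

Answer: All pairs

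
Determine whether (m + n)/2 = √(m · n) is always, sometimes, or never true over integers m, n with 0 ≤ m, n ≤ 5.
It holds at (m, n) = (0, 0) (both sides equal 0), but fails at (m, n) = (2, 5) (LHS = 7/2, RHS = √(10) ≈ 3.162).

Answer: Sometimes true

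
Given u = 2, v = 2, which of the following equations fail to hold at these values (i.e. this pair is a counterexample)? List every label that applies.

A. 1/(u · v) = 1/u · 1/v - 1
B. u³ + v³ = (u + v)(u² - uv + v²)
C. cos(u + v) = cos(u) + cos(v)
A, C

Evaluating each claim at the given values:
A. LHS = 1/4, RHS = -3/4 → fails here (LHS ≠ RHS)
B. LHS = 16, RHS = 16 → holds here (LHS = RHS)
C. LHS = cos(4) ≈ -0.6536, RHS = 2·cos(2) ≈ -0.8323 → fails here (LHS ≠ RHS)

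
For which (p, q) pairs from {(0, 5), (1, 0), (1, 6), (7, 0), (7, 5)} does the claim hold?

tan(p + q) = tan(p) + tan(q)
(0, 5), (1, 0), (7, 0)

Testing each pair:
(0, 5): LHS = tan(5) ≈ -3.381, RHS = tan(5) ≈ -3.381 → holds
(1, 0): LHS = tan(1) ≈ 1.557, RHS = tan(1) ≈ 1.557 → holds
(1, 6): LHS = tan(7) ≈ 0.8714, RHS = tan(6) + tan(1) ≈ 1.266 → fails
(7, 0): LHS = tan(7) ≈ 0.8714, RHS = tan(7) ≈ 0.8714 → holds
(7, 5): LHS = tan(12) ≈ -0.6359, RHS = tan(5) + tan(7) ≈ -2.509 → fails

3 of 5 pairs satisfy the claim.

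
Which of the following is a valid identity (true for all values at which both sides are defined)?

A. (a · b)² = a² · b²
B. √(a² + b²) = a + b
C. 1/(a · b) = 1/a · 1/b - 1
A

A: holds — e.g. at (1, 2), both sides equal 4.
B: fails at (3, 3) — LHS = 3·√(2) ≈ 4.243, RHS = 6.
C: fails at (2, 3) — LHS = 1/6, RHS = -5/6.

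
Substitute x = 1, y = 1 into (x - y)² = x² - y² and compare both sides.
LHS = (1 - 1)² = 0
RHS = 1² - 1² = 0

LHS = RHS: the two sides agree.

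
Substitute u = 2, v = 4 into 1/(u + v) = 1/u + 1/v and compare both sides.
LHS = 1/(2 + 4) = 1/6
RHS = 1/2 + 1/4 = 3/4

LHS ≠ RHS, so the equation does not hold here.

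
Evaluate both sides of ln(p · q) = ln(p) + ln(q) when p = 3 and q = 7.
LHS = ln(3 · 7) = ln(21) ≈ 3.045
RHS = ln(3) + ln(7) ≈ 3.045

LHS = RHS: the two sides agree.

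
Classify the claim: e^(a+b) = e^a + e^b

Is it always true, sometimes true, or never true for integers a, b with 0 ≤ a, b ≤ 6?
The claim fails for every pair in the range. For instance at (a, b) = (0, 2): LHS = e^2 ≈ 7.389, RHS = 1 + e^2 ≈ 8.389.

Answer: Never true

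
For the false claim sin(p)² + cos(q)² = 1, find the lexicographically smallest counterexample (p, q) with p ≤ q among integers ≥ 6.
(p, q) = (6, 7)

At (6, 6): both sides equal 1, so it holds there.

Substituting (6, 7) into the claim:
LHS = sin(6)² + cos(7)² ≈ 0.6464
RHS = 1

Since LHS ≠ RHS, this pair disproves the claim, and no lexicographically smaller pair (p ≤ q, integers ≥ 6) does.

For instance (8, 13) is also a counterexample (LHS = cos(13)² + sin(8)² ≈ 1.802, RHS = 1), but it's lexicographically larger.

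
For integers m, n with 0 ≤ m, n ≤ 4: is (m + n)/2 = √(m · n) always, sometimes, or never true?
Sometimes true

It holds at (m, n) = (1, 1) (both sides equal 1), but fails at (m, n) = (0, 4) (LHS = 2, RHS = 0).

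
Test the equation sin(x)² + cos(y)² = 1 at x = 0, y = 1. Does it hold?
Substituting x = 0, y = 1:

LHS = sin(0)² + cos(1)² = cos(1)² ≈ 0.2919
RHS = 1

LHS ≠ RHS, so the equation does not hold at this point.

Answer: Fails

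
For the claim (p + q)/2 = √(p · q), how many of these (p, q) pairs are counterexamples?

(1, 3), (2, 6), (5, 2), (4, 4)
3

Testing each pair:
(1, 3): LHS = 2, RHS = √(3) ≈ 1.732 → counterexample
(2, 6): LHS = 4, RHS = 2·√(3) ≈ 3.464 → counterexample
(5, 2): LHS = 7/2, RHS = √(10) ≈ 3.162 → counterexample
(4, 4): LHS = 4, RHS = 4 → satisfies claim

That makes 3 counterexamples.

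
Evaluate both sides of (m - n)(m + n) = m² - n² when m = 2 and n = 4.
LHS = (2 - 4)(2 + 4) = -12
RHS = 2² - 4² = -12

LHS = RHS: the two sides agree.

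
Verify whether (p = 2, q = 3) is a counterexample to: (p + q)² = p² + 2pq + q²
Substituting p = 2, q = 3:
LHS = (2 + 3)² = 25
RHS = 2² + 2·2·3 + 3² = 25

The sides agree, so this pair does not disprove the claim.

Answer: No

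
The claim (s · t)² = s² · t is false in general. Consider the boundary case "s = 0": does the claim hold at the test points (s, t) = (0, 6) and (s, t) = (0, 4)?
Yes, holds at both test points

At (0, 6): LHS = 0, RHS = 0 → equal
At (0, 4): LHS = 0, RHS = 0 → equal

So the claim does hold at both of these boundary points, even though it is not an identity.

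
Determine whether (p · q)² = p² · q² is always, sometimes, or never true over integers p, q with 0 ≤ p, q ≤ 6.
Always true

The identity holds for every pair in the range. For instance at (p, q) = (6, 5): both sides equal 900.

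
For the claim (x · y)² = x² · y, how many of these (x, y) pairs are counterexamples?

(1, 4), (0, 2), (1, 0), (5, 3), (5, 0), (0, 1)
Testing each pair:
(1, 4): LHS = 16, RHS = 4 → counterexample
(0, 2): LHS = 0, RHS = 0 → satisfies claim
(1, 0): LHS = 0, RHS = 0 → satisfies claim
(5, 3): LHS = 225, RHS = 75 → counterexample
(5, 0): LHS = 0, RHS = 0 → satisfies claim
(0, 1): LHS = 0, RHS = 0 → satisfies claim

That makes 2 counterexamples.

Answer: 2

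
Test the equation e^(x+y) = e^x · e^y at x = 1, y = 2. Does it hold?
Holds

Substituting x = 1, y = 2:

LHS = e^(1+2) = e^3 ≈ 20.09
RHS = e^1 · e^2 = e^3 ≈ 20.09

LHS = RHS, so the equation holds at this point.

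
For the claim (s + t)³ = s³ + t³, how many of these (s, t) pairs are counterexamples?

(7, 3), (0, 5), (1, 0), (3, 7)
2

Testing each pair:
(7, 3): LHS = 1000, RHS = 370 → counterexample
(0, 5): LHS = 125, RHS = 125 → satisfies claim
(1, 0): LHS = 1, RHS = 1 → satisfies claim
(3, 7): LHS = 1000, RHS = 370 → counterexample

That makes 2 counterexamples.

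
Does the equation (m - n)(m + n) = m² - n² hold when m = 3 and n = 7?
Holds

Substituting m = 3, n = 7:

LHS = (3 - 7)(3 + 7) = -40
RHS = 3² - 7² = -40

LHS = RHS, so the equation holds at this point.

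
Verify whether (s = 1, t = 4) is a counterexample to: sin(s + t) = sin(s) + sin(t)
Substituting s = 1, t = 4:
LHS = sin(1 + 4) = sin(5) ≈ -0.9589
RHS = sin(1) + sin(4) ≈ 0.08467

Since LHS ≠ RHS, this pair disproves the claim.

Answer: Yes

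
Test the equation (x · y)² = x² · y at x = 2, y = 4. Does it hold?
Substituting x = 2, y = 4:

LHS = (2 · 4)² = 64
RHS = 2² · 4 = 16

LHS ≠ RHS, so the equation does not hold at this point.

Answer: Fails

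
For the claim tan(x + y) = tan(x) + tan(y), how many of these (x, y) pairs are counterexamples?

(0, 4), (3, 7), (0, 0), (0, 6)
Testing each pair:
(0, 4): LHS = tan(4) ≈ 1.158, RHS = tan(4) ≈ 1.158 → satisfies claim
(3, 7): LHS = tan(10) ≈ 0.6484, RHS = tan(3) + tan(7) ≈ 0.7289 → counterexample
(0, 0): LHS = 0, RHS = 0 → satisfies claim
(0, 6): LHS = tan(6) ≈ -0.291, RHS = tan(6) ≈ -0.291 → satisfies claim

That makes 1 counterexample.

Answer: 1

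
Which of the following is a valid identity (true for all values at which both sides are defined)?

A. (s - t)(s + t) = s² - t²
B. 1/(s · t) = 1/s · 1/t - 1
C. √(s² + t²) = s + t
A: holds — e.g. at (3, 4), both sides equal -7.
B: fails at (3, 4) — LHS = 1/12, RHS = -11/12.
C: fails at (4, 6) — LHS = 2·√(13) ≈ 7.211, RHS = 10.

Answer: A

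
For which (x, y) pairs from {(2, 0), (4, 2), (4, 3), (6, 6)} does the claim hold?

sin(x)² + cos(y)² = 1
Testing each pair:
(2, 0): LHS = sin(2)² + 1 ≈ 1.827, RHS = 1 → fails
(4, 2): LHS = cos(2)² + sin(4)² ≈ 0.7459, RHS = 1 → fails
(4, 3): LHS = sin(4)² + cos(3)² ≈ 1.553, RHS = 1 → fails
(6, 6): LHS = sin(6)² + cos(6)² = 1, RHS = 1 → holds

1 of 4 pairs satisfies the claim.

Answer: (6, 6)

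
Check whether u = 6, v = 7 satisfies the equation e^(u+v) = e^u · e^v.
Holds

Substituting u = 6, v = 7:

LHS = e^(6+7) = e^13 ≈ 442413.4
RHS = e^6 · e^7 = e^13 ≈ 442413.4

LHS = RHS, so the equation holds at this point.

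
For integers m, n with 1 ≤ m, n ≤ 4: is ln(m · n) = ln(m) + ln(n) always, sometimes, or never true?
The identity holds for every pair in the range. For instance at (m, n) = (1, 2): both sides equal ln(2) ≈ 0.6931.

Answer: Always true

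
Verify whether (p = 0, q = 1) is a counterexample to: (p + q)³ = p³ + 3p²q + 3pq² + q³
No

Substituting p = 0, q = 1:
LHS = (0 + 1)³ = 1
RHS = 0³ + 3·0²·1 + 3·0·1² + 1³ = 1

The sides agree, so this pair does not disprove the claim.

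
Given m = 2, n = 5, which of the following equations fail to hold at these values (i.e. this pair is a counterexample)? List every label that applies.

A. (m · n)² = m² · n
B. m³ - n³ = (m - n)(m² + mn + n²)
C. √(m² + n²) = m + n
A, C

Evaluating each claim at the given values:
A. LHS = 100, RHS = 20 → fails here (LHS ≠ RHS)
B. LHS = -117, RHS = -117 → holds here (LHS = RHS)
C. LHS = √(29) ≈ 5.385, RHS = 7 → fails here (LHS ≠ RHS)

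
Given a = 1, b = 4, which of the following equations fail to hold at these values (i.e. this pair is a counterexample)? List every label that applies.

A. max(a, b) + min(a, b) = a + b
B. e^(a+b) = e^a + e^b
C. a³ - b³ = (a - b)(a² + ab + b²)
B

Evaluating each claim at the given values:
A. LHS = 5, RHS = 5 → holds here (LHS = RHS)
B. LHS = e^5 ≈ 148.4, RHS = e + e^4 ≈ 57.32 → fails here (LHS ≠ RHS)
C. LHS = -63, RHS = -63 → holds here (LHS = RHS)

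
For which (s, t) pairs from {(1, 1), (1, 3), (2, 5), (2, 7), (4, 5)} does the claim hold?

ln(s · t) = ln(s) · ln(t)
Testing each pair:
(1, 1): LHS = 0, RHS = 0 → holds
(1, 3): LHS = ln(3) ≈ 1.099, RHS = 0 → fails
(2, 5): LHS = ln(10) ≈ 2.303, RHS = ln(2)·ln(5) ≈ 1.116 → fails
(2, 7): LHS = ln(14) ≈ 2.639, RHS = ln(2)·ln(7) ≈ 1.349 → fails
(4, 5): LHS = ln(20) ≈ 2.996, RHS = ln(4)·ln(5) ≈ 2.231 → fails

1 of 5 pairs satisfies the claim.

Answer: (1, 1)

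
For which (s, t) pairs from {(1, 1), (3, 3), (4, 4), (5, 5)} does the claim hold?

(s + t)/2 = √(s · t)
All pairs

Testing each pair:
(1, 1): LHS = 1, RHS = 1 → holds
(3, 3): LHS = 3, RHS = 3 → holds
(4, 4): LHS = 4, RHS = 4 → holds
(5, 5): LHS = 5, RHS = 5 → holds

Every pair satisfies the claim.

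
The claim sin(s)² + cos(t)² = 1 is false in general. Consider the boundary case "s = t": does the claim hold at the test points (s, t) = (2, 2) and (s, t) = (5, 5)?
Yes, holds at both test points

At (2, 2): LHS = cos(2)² + sin(2)² = 1, RHS = 1 → equal
At (5, 5): LHS = cos(5)² + sin(5)² = 1, RHS = 1 → equal

So the claim does hold at both of these boundary points, even though it is not an identity.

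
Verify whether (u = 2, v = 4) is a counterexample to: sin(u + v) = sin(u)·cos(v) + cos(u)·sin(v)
No

Substituting u = 2, v = 4:
LHS = sin(2 + 4) = sin(6) ≈ -0.2794
RHS = sin(2)·cos(4) + cos(2)·sin(4) = sin(2)·cos(4) + sin(4)·cos(2) ≈ -0.2794

The sides agree, so this pair does not disprove the claim.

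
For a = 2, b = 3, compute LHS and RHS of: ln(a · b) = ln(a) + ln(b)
LHS = ln(2 · 3) = ln(6) ≈ 1.792
RHS = ln(2) + ln(3) ≈ 1.792

LHS = RHS: the two sides agree.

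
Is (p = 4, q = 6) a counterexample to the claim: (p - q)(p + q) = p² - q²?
No

Substituting p = 4, q = 6:
LHS = (4 - 6)(4 + 6) = -20
RHS = 4² - 6² = -20

The sides agree, so this pair does not disprove the claim.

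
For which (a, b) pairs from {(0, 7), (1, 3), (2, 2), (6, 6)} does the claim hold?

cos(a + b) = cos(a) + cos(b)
Testing each pair:
(0, 7): LHS = cos(7) ≈ 0.7539, RHS = cos(7) + 1 ≈ 1.754 → fails
(1, 3): LHS = cos(4) ≈ -0.6536, RHS = cos(3) + cos(1) ≈ -0.4497 → fails
(2, 2): LHS = cos(4) ≈ -0.6536, RHS = 2·cos(2) ≈ -0.8323 → fails
(6, 6): LHS = cos(12) ≈ 0.8439, RHS = 2·cos(6) ≈ 1.92 → fails

No pair satisfies the claim.

Answer: None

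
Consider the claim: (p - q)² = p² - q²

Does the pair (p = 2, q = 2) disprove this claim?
No

Substituting p = 2, q = 2:
LHS = (2 - 2)² = 0
RHS = 2² - 2² = 0

The sides agree, so this pair does not disprove the claim.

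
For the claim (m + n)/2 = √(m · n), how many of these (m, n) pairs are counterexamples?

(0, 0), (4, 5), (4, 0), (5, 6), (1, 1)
Testing each pair:
(0, 0): LHS = 0, RHS = 0 → satisfies claim
(4, 5): LHS = 9/2, RHS = 2·√(5) ≈ 4.472 → counterexample
(4, 0): LHS = 2, RHS = 0 → counterexample
(5, 6): LHS = 11/2, RHS = √(30) ≈ 5.477 → counterexample
(1, 1): LHS = 1, RHS = 1 → satisfies claim

That makes 3 counterexamples.

Answer: 3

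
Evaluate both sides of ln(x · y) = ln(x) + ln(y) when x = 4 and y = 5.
LHS = ln(4 · 5) = ln(20) ≈ 2.996
RHS = ln(4) + ln(5) ≈ 2.996

LHS = RHS: the two sides agree.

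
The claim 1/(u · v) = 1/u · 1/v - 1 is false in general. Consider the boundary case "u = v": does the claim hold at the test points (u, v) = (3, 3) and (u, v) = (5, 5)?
At (3, 3): LHS = 1/9 ≠ RHS = -8/9
At (5, 5): LHS = 1/25 ≠ RHS = -24/25

Answer: No, fails at both test points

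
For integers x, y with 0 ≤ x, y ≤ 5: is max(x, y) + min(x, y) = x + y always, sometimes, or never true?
The identity holds for every pair in the range. For instance at (x, y) = (3, 3): both sides equal 6.

Answer: Always true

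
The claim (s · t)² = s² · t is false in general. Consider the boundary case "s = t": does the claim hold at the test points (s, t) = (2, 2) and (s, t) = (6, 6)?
At (2, 2): LHS = 16 ≠ RHS = 8
At (6, 6): LHS = 1296 ≠ RHS = 216

Answer: No, fails at both test points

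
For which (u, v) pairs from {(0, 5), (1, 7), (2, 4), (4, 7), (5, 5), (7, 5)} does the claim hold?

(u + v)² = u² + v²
Testing each pair:
(0, 5): LHS = 25, RHS = 25 → holds
(1, 7): LHS = 64, RHS = 50 → fails
(2, 4): LHS = 36, RHS = 20 → fails
(4, 7): LHS = 121, RHS = 65 → fails
(5, 5): LHS = 100, RHS = 50 → fails
(7, 5): LHS = 144, RHS = 74 → fails

1 of 6 pairs satisfies the claim.

Answer: (0, 5)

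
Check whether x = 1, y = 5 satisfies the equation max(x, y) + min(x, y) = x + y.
Substituting x = 1, y = 5:

LHS = max(1, 5) + min(1, 5) = 6
RHS = 1 + 5 = 6

LHS = RHS, so the equation holds at this point.

Answer: Holds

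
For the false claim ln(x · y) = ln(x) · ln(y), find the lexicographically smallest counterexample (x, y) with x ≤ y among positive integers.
(x, y) = (1, 2)

Substituting (1, 2) into the claim:
LHS = ln(1 · 2) = ln(2) ≈ 0.6931
RHS = ln(1) · ln(2) = 0

Since LHS ≠ RHS, this pair disproves the claim, and no lexicographically smaller pair (x ≤ y, positive integers) does.

For instance (1, 5) is also a counterexample (LHS = ln(5) ≈ 1.609, RHS = 0), but it's lexicographically larger.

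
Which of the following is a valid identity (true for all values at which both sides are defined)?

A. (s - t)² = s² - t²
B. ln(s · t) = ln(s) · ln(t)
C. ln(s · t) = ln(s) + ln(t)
C

A: fails at (3, 4) — LHS = 1, RHS = -7.
B: fails at (1, 4) — LHS = ln(4) ≈ 1.386, RHS = 0.
C: holds — e.g. at (2, 5), both sides equal ln(10) ≈ 2.303.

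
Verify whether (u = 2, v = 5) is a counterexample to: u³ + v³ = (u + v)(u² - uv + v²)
No

Substituting u = 2, v = 5:
LHS = 2³ + 5³ = 133
RHS = (2 + 5)(2² - 2·5 + 5²) = 133

The sides agree, so this pair does not disprove the claim.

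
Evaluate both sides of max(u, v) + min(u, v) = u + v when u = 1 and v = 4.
LHS = max(1, 4) + min(1, 4) = 5
RHS = 1 + 4 = 5

LHS = RHS: the two sides agree.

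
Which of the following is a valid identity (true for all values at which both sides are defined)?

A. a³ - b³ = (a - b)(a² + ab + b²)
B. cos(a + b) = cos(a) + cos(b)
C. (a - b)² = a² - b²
A: holds — e.g. at (3, 7), both sides equal -316.
B: fails at (2, 5) — LHS = cos(7) ≈ 0.7539, RHS = cos(2) + cos(5) ≈ -0.1325.
C: fails at (1, 4) — LHS = 9, RHS = -15.

Answer: A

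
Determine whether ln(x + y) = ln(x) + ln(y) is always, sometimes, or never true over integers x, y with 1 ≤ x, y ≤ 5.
It holds at (x, y) = (2, 2) (both sides equal ln(4) ≈ 1.386), but fails at (x, y) = (4, 3) (LHS = ln(7) ≈ 1.946, RHS = ln(3) + ln(4) ≈ 2.485).

Answer: Sometimes true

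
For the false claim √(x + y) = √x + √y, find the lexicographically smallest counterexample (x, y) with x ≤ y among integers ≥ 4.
Substituting (4, 4) into the claim:
LHS = √(4 + 4) = 2·√(2) ≈ 2.828
RHS = √4 + √4 = 4

Since LHS ≠ RHS, this pair disproves the claim, and no lexicographically smaller pair (x ≤ y, integers ≥ 4) does.

For instance (4, 8) is also a counterexample (LHS = 2·√(3) ≈ 3.464, RHS = 2 + 2·√(2) ≈ 4.828), but it's lexicographically larger.

Answer: (x, y) = (4, 4)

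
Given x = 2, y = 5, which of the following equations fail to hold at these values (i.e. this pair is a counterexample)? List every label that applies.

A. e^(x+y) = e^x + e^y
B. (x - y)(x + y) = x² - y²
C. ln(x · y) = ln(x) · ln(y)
Evaluating each claim at the given values:
A. LHS = e^7 ≈ 1097, RHS = e^2 + e^5 ≈ 155.8 → fails here (LHS ≠ RHS)
B. LHS = -21, RHS = -21 → holds here (LHS = RHS)
C. LHS = ln(10) ≈ 2.303, RHS = ln(2)·ln(5) ≈ 1.116 → fails here (LHS ≠ RHS)

Answer: A, C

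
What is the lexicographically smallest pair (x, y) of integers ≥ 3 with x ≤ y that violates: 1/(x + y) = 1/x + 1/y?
Substituting (3, 3) into the claim:
LHS = 1/(3 + 3) = 1/6
RHS = 1/3 + 1/3 = 2/3

Since LHS ≠ RHS, this pair disproves the claim, and no lexicographically smaller pair (x ≤ y, integers ≥ 3) does.

For instance (8, 9) is also a counterexample (LHS = 1/17, RHS = 17/72), but it's lexicographically larger.

Answer: (x, y) = (3, 3)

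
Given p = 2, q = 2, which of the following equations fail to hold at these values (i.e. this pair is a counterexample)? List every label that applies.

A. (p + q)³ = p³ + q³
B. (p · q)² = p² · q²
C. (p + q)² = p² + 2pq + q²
A

Evaluating each claim at the given values:
A. LHS = 64, RHS = 16 → fails here (LHS ≠ RHS)
B. LHS = 16, RHS = 16 → holds here (LHS = RHS)
C. LHS = 16, RHS = 16 → holds here (LHS = RHS)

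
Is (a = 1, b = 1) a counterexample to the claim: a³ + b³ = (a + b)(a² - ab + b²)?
No

Substituting a = 1, b = 1:
LHS = 1³ + 1³ = 2
RHS = (1 + 1)(1² - 1·1 + 1²) = 2

The sides agree, so this pair does not disprove the claim.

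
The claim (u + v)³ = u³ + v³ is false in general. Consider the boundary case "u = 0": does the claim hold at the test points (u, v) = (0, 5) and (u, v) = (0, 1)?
Yes, holds at both test points

At (0, 5): LHS = 125, RHS = 125 → equal
At (0, 1): LHS = 1, RHS = 1 → equal

So the claim does hold at both of these boundary points, even though it is not an identity.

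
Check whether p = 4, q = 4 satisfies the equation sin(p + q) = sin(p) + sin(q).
Substituting p = 4, q = 4:

LHS = sin(4 + 4) = sin(8) ≈ 0.9894
RHS = sin(4) + sin(4) = 2·sin(4) ≈ -1.514

LHS ≠ RHS, so the equation does not hold at this point.

Answer: Fails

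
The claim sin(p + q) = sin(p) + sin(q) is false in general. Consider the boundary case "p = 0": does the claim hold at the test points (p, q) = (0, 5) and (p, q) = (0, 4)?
Yes, holds at both test points

At (0, 5): LHS = sin(5) ≈ -0.9589, RHS = sin(5) ≈ -0.9589 → equal
At (0, 4): LHS = sin(4) ≈ -0.7568, RHS = sin(4) ≈ -0.7568 → equal

So the claim does hold at both of these boundary points, even though it is not an identity.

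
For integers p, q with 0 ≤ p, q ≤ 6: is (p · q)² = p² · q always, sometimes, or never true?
Sometimes true

It holds at (p, q) = (3, 1) (both sides equal 9), but fails at (p, q) = (2, 5) (LHS = 100, RHS = 20).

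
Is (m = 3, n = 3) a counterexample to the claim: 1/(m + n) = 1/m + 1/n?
Yes

Substituting m = 3, n = 3:
LHS = 1/(3 + 3) = 1/6
RHS = 1/3 + 1/3 = 2/3

Since LHS ≠ RHS, this pair disproves the claim.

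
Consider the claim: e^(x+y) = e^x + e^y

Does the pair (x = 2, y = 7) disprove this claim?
Yes

Substituting x = 2, y = 7:
LHS = e^(2+7) = e^9 ≈ 8103
RHS = e^2 + e^7 ≈ 1104

Since LHS ≠ RHS, this pair disproves the claim.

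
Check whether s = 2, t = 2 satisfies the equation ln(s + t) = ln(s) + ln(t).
Substituting s = 2, t = 2:

LHS = ln(2 + 2) = ln(4) ≈ 1.386
RHS = ln(2) + ln(2) = 2·ln(2) ≈ 1.386

LHS = RHS, so the equation holds at this point.

Answer: Holds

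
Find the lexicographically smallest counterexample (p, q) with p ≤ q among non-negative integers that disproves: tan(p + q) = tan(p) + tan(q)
(p, q) = (1, 1)

Substituting (1, 1) into the claim:
LHS = tan(1 + 1) = tan(2) ≈ -2.185
RHS = tan(1) + tan(1) = 2·tan(1) ≈ 3.115

Since LHS ≠ RHS, this pair disproves the claim, and no lexicographically smaller pair (p ≤ q, non-negative integers) does.

For instance (2, 7) is also a counterexample (LHS = tan(9) ≈ -0.4523, RHS = tan(2) + tan(7) ≈ -1.314), but it's lexicographically larger.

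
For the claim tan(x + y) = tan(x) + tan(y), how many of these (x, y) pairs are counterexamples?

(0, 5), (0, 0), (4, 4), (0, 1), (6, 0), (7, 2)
2

Testing each pair:
(0, 5): LHS = tan(5) ≈ -3.381, RHS = tan(5) ≈ -3.381 → satisfies claim
(0, 0): LHS = 0, RHS = 0 → satisfies claim
(4, 4): LHS = tan(8) ≈ -6.8, RHS = 2·tan(4) ≈ 2.316 → counterexample
(0, 1): LHS = tan(1) ≈ 1.557, RHS = tan(1) ≈ 1.557 → satisfies claim
(6, 0): LHS = tan(6) ≈ -0.291, RHS = tan(6) ≈ -0.291 → satisfies claim
(7, 2): LHS = tan(9) ≈ -0.4523, RHS = tan(2) + tan(7) ≈ -1.314 → counterexample

That makes 2 counterexamples.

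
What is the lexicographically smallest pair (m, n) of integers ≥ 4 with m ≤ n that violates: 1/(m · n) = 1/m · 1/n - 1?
(m, n) = (4, 4)

Substituting (4, 4) into the claim:
LHS = 1/(4 · 4) = 1/16
RHS = 1/4 · 1/4 - 1 = -15/16

Since LHS ≠ RHS, this pair disproves the claim, and no lexicographically smaller pair (m ≤ n, integers ≥ 4) does.

For instance (8, 11) is also a counterexample (LHS = 1/88, RHS = -87/88), but it's lexicographically larger.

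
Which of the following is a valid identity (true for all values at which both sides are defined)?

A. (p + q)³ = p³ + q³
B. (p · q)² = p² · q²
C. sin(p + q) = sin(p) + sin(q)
A: fails at (2, 4) — LHS = 216, RHS = 72.
B: holds — e.g. at (3, 4), both sides equal 144.
C: fails at (3, 5) — LHS = sin(8) ≈ 0.9894, RHS = sin(5) + sin(3) ≈ -0.8178.

Answer: B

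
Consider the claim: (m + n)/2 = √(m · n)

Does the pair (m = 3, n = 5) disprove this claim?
Substituting m = 3, n = 5:
LHS = (3 + 5)/2 = 4
RHS = √(3 · 5) = √(15) ≈ 3.873

Since LHS ≠ RHS, this pair disproves the claim.

Answer: Yes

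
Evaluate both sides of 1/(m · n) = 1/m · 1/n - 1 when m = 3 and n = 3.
LHS = 1/(3 · 3) = 1/9
RHS = 1/3 · 1/3 - 1 = -8/9

LHS ≠ RHS, so the equation does not hold here.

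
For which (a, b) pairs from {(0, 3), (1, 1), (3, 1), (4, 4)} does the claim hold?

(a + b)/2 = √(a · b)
(1, 1), (4, 4)

Testing each pair:
(0, 3): LHS = 3/2, RHS = 0 → fails
(1, 1): LHS = 1, RHS = 1 → holds
(3, 1): LHS = 2, RHS = √(3) ≈ 1.732 → fails
(4, 4): LHS = 4, RHS = 4 → holds

2 of 4 pairs satisfy the claim.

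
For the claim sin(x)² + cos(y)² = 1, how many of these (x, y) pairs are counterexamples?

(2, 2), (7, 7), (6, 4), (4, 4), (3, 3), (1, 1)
1

Testing each pair:
(2, 2): LHS = cos(2)² + sin(2)² = 1, RHS = 1 → satisfies claim
(7, 7): LHS = sin(7)² + cos(7)² = 1, RHS = 1 → satisfies claim
(6, 4): LHS = sin(6)² + cos(4)² ≈ 0.5053, RHS = 1 → counterexample
(4, 4): LHS = cos(4)² + sin(4)² = 1, RHS = 1 → satisfies claim
(3, 3): LHS = sin(3)² + cos(3)² = 1, RHS = 1 → satisfies claim
(1, 1): LHS = cos(1)² + sin(1)² = 1, RHS = 1 → satisfies claim

That makes 1 counterexample.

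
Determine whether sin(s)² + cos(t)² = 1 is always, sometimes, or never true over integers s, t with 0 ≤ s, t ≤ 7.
It holds at (s, t) = (5, 5) (both sides equal 1), but fails at (s, t) = (7, 2) (LHS = cos(2)² + sin(7)² ≈ 0.6048, RHS = 1).

Answer: Sometimes true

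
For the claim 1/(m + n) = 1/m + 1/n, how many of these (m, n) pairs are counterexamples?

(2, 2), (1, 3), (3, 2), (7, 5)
4

Testing each pair:
(2, 2): LHS = 1/4, RHS = 1 → counterexample
(1, 3): LHS = 1/4, RHS = 4/3 → counterexample
(3, 2): LHS = 1/5, RHS = 5/6 → counterexample
(7, 5): LHS = 1/12, RHS = 12/35 → counterexample

That makes 4 counterexamples.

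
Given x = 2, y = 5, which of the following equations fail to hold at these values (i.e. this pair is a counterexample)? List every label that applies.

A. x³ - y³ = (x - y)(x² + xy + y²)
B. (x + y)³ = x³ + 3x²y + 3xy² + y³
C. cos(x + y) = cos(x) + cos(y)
C

Evaluating each claim at the given values:
A. LHS = -117, RHS = -117 → holds here (LHS = RHS)
B. LHS = 343, RHS = 343 → holds here (LHS = RHS)
C. LHS = cos(7) ≈ 0.7539, RHS = cos(2) + cos(5) ≈ -0.1325 → fails here (LHS ≠ RHS)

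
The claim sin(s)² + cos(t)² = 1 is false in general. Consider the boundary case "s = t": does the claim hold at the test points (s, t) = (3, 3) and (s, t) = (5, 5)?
Yes, holds at both test points

At (3, 3): LHS = sin(3)² + cos(3)² = 1, RHS = 1 → equal
At (5, 5): LHS = cos(5)² + sin(5)² = 1, RHS = 1 → equal

So the claim does hold at both of these boundary points, even though it is not an identity.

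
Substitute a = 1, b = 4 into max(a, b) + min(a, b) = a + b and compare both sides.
LHS = max(1, 4) + min(1, 4) = 5
RHS = 1 + 4 = 5

LHS = RHS: the two sides agree.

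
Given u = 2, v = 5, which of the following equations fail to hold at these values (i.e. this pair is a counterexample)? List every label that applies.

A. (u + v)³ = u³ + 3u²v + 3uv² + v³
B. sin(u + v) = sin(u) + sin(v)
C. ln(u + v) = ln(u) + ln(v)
Evaluating each claim at the given values:
A. LHS = 343, RHS = 343 → holds here (LHS = RHS)
B. LHS = sin(7) ≈ 0.657, RHS = sin(5) + sin(2) ≈ -0.04963 → fails here (LHS ≠ RHS)
C. LHS = ln(7) ≈ 1.946, RHS = ln(2) + ln(5) ≈ 2.303 → fails here (LHS ≠ RHS)

Answer: B, C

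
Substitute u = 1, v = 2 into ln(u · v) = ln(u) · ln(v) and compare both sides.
LHS = ln(1 · 2) = ln(2) ≈ 0.6931
RHS = ln(1) · ln(2) = 0

LHS ≠ RHS (they differ by about 0.6931), so the equation does not hold here.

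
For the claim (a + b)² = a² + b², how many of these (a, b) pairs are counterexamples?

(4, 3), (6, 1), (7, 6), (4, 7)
4

Testing each pair:
(4, 3): LHS = 49, RHS = 25 → counterexample
(6, 1): LHS = 49, RHS = 37 → counterexample
(7, 6): LHS = 169, RHS = 85 → counterexample
(4, 7): LHS = 121, RHS = 65 → counterexample

That makes 4 counterexamples.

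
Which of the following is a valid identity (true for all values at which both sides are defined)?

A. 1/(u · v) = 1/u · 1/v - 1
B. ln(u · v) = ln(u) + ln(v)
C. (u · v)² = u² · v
A: fails at (4, 5) — LHS = 1/20, RHS = -19/20.
B: holds — e.g. at (1, 2), both sides equal ln(2) ≈ 0.6931.
C: fails at (2, 2) — LHS = 16, RHS = 8.

Answer: B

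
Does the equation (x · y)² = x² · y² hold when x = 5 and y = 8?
Substituting x = 5, y = 8:

LHS = (5 · 8)² = 1600
RHS = 5² · 8² = 1600

LHS = RHS, so the equation holds at this point.

Answer: Holds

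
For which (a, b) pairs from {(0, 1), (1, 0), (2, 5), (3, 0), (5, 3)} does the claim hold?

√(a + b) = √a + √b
(0, 1), (1, 0), (3, 0)

Testing each pair:
(0, 1): LHS = 1, RHS = 1 → holds
(1, 0): LHS = 1, RHS = 1 → holds
(2, 5): LHS = √(7) ≈ 2.646, RHS = √(2) + √(5) ≈ 3.65 → fails
(3, 0): LHS = √(3) ≈ 1.732, RHS = √(3) ≈ 1.732 → holds
(5, 3): LHS = 2·√(2) ≈ 2.828, RHS = √(3) + √(5) ≈ 3.968 → fails

3 of 5 pairs satisfy the claim.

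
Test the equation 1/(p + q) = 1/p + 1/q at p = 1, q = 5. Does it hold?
Fails

Substituting p = 1, q = 5:

LHS = 1/(1 + 5) = 1/6
RHS = 1/1 + 1/5 = 6/5

LHS ≠ RHS, so the equation does not hold at this point.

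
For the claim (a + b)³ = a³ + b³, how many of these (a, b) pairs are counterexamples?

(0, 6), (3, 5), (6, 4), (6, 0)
Testing each pair:
(0, 6): LHS = 216, RHS = 216 → satisfies claim
(3, 5): LHS = 512, RHS = 152 → counterexample
(6, 4): LHS = 1000, RHS = 280 → counterexample
(6, 0): LHS = 216, RHS = 216 → satisfies claim

That makes 2 counterexamples.

Answer: 2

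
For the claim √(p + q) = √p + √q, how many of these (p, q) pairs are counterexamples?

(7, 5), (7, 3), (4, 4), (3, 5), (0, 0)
Testing each pair:
(7, 5): LHS = 2·√(3) ≈ 3.464, RHS = √(5) + √(7) ≈ 4.882 → counterexample
(7, 3): LHS = √(10) ≈ 3.162, RHS = √(3) + √(7) ≈ 4.378 → counterexample
(4, 4): LHS = 2·√(2) ≈ 2.828, RHS = 4 → counterexample
(3, 5): LHS = 2·√(2) ≈ 2.828, RHS = √(3) + √(5) ≈ 3.968 → counterexample
(0, 0): LHS = 0, RHS = 0 → satisfies claim

That makes 4 counterexamples.

Answer: 4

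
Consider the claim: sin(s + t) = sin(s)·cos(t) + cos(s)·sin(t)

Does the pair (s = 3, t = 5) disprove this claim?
Substituting s = 3, t = 5:
LHS = sin(3 + 5) = sin(8) ≈ 0.9894
RHS = sin(3)·cos(5) + cos(3)·sin(5) = sin(3)·cos(5) + sin(5)·cos(3) ≈ 0.9894

The sides agree, so this pair does not disprove the claim.

Answer: No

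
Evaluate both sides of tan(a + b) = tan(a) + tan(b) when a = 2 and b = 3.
LHS = tan(2 + 3) = tan(5) ≈ -3.381
RHS = tan(2) + tan(3) ≈ -2.328

LHS ≠ RHS (they differ by about 1.053), so the equation does not hold here.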